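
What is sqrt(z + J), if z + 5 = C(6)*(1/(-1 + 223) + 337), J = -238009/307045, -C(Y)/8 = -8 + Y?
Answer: sqrt(6256627603648209870)/34081995 ≈ 73.391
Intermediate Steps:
C(Y) = 64 - 8*Y (C(Y) = -8*(-8 + Y) = 64 - 8*Y)
J = -238009/307045 (J = -238009*1/307045 = -238009/307045 ≈ -0.77516)
z = 597965/111 (z = -5 + (64 - 8*6)*(1/(-1 + 223) + 337) = -5 + (64 - 48)*(1/222 + 337) = -5 + 16*(1/222 + 337) = -5 + 16*(74815/222) = -5 + 598520/111 = 597965/111 ≈ 5387.1)
sqrt(z + J) = sqrt(597965/111 - 238009/307045) = sqrt(183575744426/34081995) = sqrt(6256627603648209870)/34081995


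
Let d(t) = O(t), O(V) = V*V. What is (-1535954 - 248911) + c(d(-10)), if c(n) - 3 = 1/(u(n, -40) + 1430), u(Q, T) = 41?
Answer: -2625532001/1471 ≈ -1.7849e+6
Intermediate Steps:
O(V) = V²
d(t) = t²
c(n) = 4414/1471 (c(n) = 3 + 1/(41 + 1430) = 3 + 1/1471 = 4414/1471)
(-1535954 - 248911) + c(d(-10)) = (-1535954 - 248911) + 4414/1471 = -1784865 + 4414/1471 = -2625532001/1471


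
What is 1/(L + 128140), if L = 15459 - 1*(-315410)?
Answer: 1/459009 ≈ 2.1786e-6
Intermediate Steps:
L = 330869 (L = 15459 + 315410 = 330869)
1/(L + 128140) = 1/(330869 + 128140) = 1/459009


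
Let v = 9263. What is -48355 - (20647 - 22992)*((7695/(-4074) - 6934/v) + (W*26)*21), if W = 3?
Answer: 6804550226665/1797022 ≈ 3.7866e+6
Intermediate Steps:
-48355 - (20647 - 22992)*((7695/(-4074) - 6934/v) + (W*26)*21) = -48355 - (20647 - 22992)*((7695/(-4074) - 6934/9263) + (3*26)*21) = -48355 - (-2345)*((7695*(-1/4074) - 6934*1/9263) + 78*21) = -48355 - (-2345)*((-2565/1358 - 6934/9263) + 1638) = -48355 - (-2345)*(-33175967/12579154 + 1638) = -48355 - (-2345)*20571478285/12579154 = -48355 - 1*(-6891445225475/1797022) = -48355 + 6891445225475/1797022 = 6804550226665/1797022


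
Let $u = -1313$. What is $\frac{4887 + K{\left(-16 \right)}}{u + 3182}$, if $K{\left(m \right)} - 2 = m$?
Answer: $\frac{4873}{1869} \approx 2.6073$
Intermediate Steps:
$K{\left(m \right)} = 2 + m$
$\frac{4887 + K{\left(-16 \right)}}{u + 3182} = \frac{4887 + \left(2 - 16\right)}{-1313 + 3182} = \frac{4887 - 14}{1869} = 4873 \cdot \frac{1}{1869} = \frac{4873}{1869}$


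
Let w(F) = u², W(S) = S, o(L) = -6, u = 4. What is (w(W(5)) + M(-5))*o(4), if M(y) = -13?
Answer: -18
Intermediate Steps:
w(F) = 16 (w(F) = 4² = 16)
(w(W(5)) + M(-5))*o(4) = (16 - 13)*(-6) = 3*(-6) = -18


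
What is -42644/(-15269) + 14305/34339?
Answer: 1682775361/524322191 ≈ 3.2094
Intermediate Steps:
-42644/(-15269) + 14305/34339 = -42644*(-1/15269) + 14305*(1/34339) = 42644/15269 + 14305/34339 = 1682775361/524322191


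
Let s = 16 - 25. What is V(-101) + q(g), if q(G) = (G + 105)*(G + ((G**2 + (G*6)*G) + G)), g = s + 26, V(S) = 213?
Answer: 251167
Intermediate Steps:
s = -9
g = 17 (g = -9 + 26 = 17)
q(G) = (105 + G)*(2*G + 7*G**2) (q(G) = (105 + G)*(G + ((G**2 + (6*G)*G) + G)) = (105 + G)*(G + ((G**2 + 6*G**2) + G)) = (105 + G)*(G + (7*G**2 + G)) = (105 + G)*(G + (G + 7*G**2)) = (105 + G)*(2*G + 7*G**2))
V(-101) + q(g) = 213 + 17*(210 + 7*17**2 + 737*17) = 213 + 17*(210 + 7*289 + 12529) = 213 + 17*(210 + 2023 + 12529) = 213 + 17*14762 = 213 + 250954 = 251167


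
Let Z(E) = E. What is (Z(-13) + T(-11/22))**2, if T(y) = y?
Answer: 729/4 ≈ 182.25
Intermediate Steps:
(Z(-13) + T(-11/22))**2 = (-13 - 11/22)**2 = (-13 - 11*1/22)**2 = (-13 - 1/2)**2 = (-27/2)**2 = 729/4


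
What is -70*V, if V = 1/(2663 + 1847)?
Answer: -7/451 ≈ -0.015521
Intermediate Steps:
V = 1/4510 ≈ 0.00022173
-70*V = -70*1/4510 = -7/451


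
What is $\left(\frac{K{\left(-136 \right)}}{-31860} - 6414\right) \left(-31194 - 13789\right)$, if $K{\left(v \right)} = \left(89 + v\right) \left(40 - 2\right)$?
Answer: $\frac{4596098754841}{15930} \approx 2.8852 \cdot 10^{8}$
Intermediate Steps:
$K{\left(v \right)} = 3382 + 38 v$ ($K{\left(v \right)} = \left(89 + v\right) 38 = 3382 + 38 v$)
$\left(\frac{K{\left(-136 \right)}}{-31860} - 6414\right) \left(-31194 - 13789\right) = \left(\frac{3382 + 38 \left(-136\right)}{-31860} - 6414\right) \left(-31194 - 13789\right) = \left(\left(3382 - 5168\right) \left(- \frac{1}{31860}\right) - 6414\right) \left(-44983\right) = \left(\left(-1786\right) \left(- \frac{1}{31860}\right) - 6414\right) \left(-44983\right) = \left(\frac{893}{15930} - 6414\right) \left(-44983\right) = \left(- \frac{102174127}{15930}\right) \left(-44983\right) = \frac{4596098754841}{15930}$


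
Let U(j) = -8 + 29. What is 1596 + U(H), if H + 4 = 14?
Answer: 1617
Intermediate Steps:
H = 10 (H = -4 + 14 = 10)
U(j) = 21
1596 + U(H) = 1596 + 21 = 1617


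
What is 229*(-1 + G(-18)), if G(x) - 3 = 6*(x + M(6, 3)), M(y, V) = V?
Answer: -20152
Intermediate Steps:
G(x) = 21 + 6*x (G(x) = 3 + 6*(x + 3) = 3 + 6*(3 + x) = 3 + (18 + 6*x) = 21 + 6*x)
229*(-1 + G(-18)) = 229*(-1 + (21 + 6*(-18))) = 229*(-1 + (21 - 108)) = 229*(-1 - 87) = 229*(-88) = -20152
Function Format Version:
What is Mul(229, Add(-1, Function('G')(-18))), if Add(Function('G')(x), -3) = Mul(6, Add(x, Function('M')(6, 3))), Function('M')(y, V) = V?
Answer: -20152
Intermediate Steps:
Function('G')(x) = Add(21, Mul(6, x)) (Function('G')(x) = Add(3, Mul(6, Add(x, 3))) = Add(3, Mul(6, Add(3, x))) = Add(3, Add(18, Mul(6, x))) = Add(21, Mul(6, x)))
Mul(229, Add(-1, Function('G')(-18))) = Mul(229, Add(-1, Add(21, Mul(6, -18)))) = Mul(229, Add(-1, Add(21, -108))) = Mul(229, Add(-1, -87)) = Mul(229, -88) = -20152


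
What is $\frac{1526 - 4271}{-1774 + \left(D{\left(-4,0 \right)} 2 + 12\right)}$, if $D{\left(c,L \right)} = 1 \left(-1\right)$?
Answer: $\frac{305}{196} \approx 1.5561$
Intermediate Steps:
$D{\left(c,L \right)} = -1$
$\frac{1526 - 4271}{-1774 + \left(D{\left(-4,0 \right)} 2 + 12\right)} = \frac{1526 - 4271}{-1774 + \left(\left(-1\right) 2 + 12\right)} = - \frac{2745}{-1774 + \left(-2 + 12\right)} = - \frac{2745}{-1774 + 10} = - \frac{2745}{-1764} = \left(-2745\right) \left(- \frac{1}{1764}\right) = \frac{305}{196}$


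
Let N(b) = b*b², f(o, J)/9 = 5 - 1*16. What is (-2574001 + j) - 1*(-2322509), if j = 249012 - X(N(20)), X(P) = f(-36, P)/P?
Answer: -19839901/8000 ≈ -2480.0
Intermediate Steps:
f(o, J) = -99 (f(o, J) = 9*(5 - 1*16) = 9*(5 - 16) = 9*(-11) = -99)
N(b) = b³
X(P) = -99/P
j = 1992096099/8000 (j = 249012 - (-99)/(20³) = 249012 - (-99)/8000 = 249012 - 1*(-99/8000) = 249012 + 99/8000 = 1992096099/8000 ≈ 2.4901e+5)
(-2574001 + j) - 1*(-2322509) = (-2574001 + 1992096099/8000) - 1*(-2322509) = -18599911901/8000 + 2322509 = -19839901/8000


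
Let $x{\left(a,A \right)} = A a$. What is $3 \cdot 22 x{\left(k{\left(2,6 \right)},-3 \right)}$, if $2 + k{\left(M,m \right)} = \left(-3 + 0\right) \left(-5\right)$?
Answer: $-2574$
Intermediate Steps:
$k{\left(M,m \right)} = 13$ ($k{\left(M,m \right)} = -2 + \left(-3 + 0\right) \left(-5\right) = -2 - -15 = -2 + 15 = 13$)
$3 \cdot 22 x{\left(k{\left(2,6 \right)},-3 \right)} = 3 \cdot 22 \left(\left(-3\right) 13\right) = 66 \left(-39\right) = -2574$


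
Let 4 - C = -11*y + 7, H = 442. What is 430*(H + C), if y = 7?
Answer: 221880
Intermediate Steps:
C = 74 (C = 4 - (-11*7 + 7) = 4 - (-77 + 7) = 4 - 1*(-70) = 4 + 70 = 74)
430*(H + C) = 430*(442 + 74) = 430*516 = 221880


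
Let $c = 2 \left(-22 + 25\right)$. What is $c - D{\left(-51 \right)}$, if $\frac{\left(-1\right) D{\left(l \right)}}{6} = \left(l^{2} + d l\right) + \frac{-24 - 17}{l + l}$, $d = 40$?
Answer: $\frac{57365}{17} \approx 3374.4$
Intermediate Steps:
$D{\left(l \right)} = - 240 l - 6 l^{2} + \frac{123}{l}$ ($D{\left(l \right)} = - 6 \left(\left(l^{2} + 40 l\right) + \frac{-24 - 17}{l + l}\right) = - 6 \left(\left(l^{2} + 40 l\right) - \frac{41}{2 l}\right) = - 6 \left(l^{2} + 40 l - \frac{41}{2 l}\right) = - 240 l - 6 l^{2} + \frac{123}{l}$)
$c = 6$ ($c = 2 \cdot 3 = 6$)
$c - D{\left(-51 \right)} = 6 - \frac{3 \left(41 - 2 \left(-51\right)^{2} \left(40 - 51\right)\right)}{-51} = 6 - 3 \left(- \frac{1}{51}\right) \left(41 - 5202 \left(-11\right)\right) = 6 - 3 \left(- \frac{1}{51}\right) \left(41 + 57222\right) = 6 - 3 \left(- \frac{1}{51}\right) 57263 = 6 - - \frac{57263}{17} = 6 + \frac{57263}{17} = \frac{57365}{17}$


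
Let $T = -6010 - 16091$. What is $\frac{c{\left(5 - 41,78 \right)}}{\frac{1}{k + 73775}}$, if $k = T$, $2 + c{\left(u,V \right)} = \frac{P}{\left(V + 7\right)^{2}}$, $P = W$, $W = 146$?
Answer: $- \frac{739144896}{7225} \approx -1.023 \cdot 10^{5}$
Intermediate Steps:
$P = 146$
$c{\left(u,V \right)} = -2 + \frac{146}{\left(7 + V\right)^{2}}$ ($c{\left(u,V \right)} = -2 + \frac{146}{\left(V + 7\right)^{2}} = -2 + \frac{146}{\left(7 + V\right)^{2}}$)
$T = -22101$
$k = -22101$
$\frac{c{\left(5 - 41,78 \right)}}{\frac{1}{k + 73775}} = \frac{-2 + \frac{146}{\left(7 + 78\right)^{2}}}{\frac{1}{-22101 + 73775}} = \frac{-2 + \frac{146}{7225}}{\frac{1}{51674}} = \left(-2 + 146 \cdot \frac{1}{7225}\right) \frac{1}{\frac{1}{51674}} = \left(-2 + \frac{146}{7225}\right) 51674 = \left(- \frac{14304}{7225}\right) 51674 = - \frac{739144896}{7225}$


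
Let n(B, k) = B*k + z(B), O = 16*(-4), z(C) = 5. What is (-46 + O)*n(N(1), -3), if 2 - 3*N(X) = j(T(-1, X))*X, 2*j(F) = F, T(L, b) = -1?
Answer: -275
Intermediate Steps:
j(F) = F/2
N(X) = ⅔ + X/6 (N(X) = ⅔ - (½)*(-1)*X/3 = ⅔ - (-1)*X/6 = ⅔ + X/6)
O = -64
n(B, k) = 5 + B*k (n(B, k) = B*k + 5 = 5 + B*k)
(-46 + O)*n(N(1), -3) = (-46 - 64)*(5 + (⅔ + (⅙)*1)*(-3)) = -110*(5 + (⅔ + ⅙)*(-3)) = -110*(5 + (⅚)*(-3)) = -110*(5 - 5/2) = -110*5/2 = -275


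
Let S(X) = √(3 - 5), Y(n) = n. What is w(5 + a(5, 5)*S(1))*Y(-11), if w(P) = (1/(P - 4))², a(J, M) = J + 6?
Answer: 11*I/(22*√2 + 241*I) ≈ 0.044895 + 0.0057959*I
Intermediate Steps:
S(X) = I*√2 (S(X) = √(-2) = I*√2)
a(J, M) = 6 + J
w(P) = (-4 + P)⁻² (w(P) = (1/(-4 + P))² = (-4 + P)⁻²)
w(5 + a(5, 5)*S(1))*Y(-11) = -11/(-4 + (5 + (6 + 5)*(I*√2)))² = -11/(-4 + (5 + 11*(I*√2)))² = -11/(-4 + (5 + 11*I*√2))² = -11/(1 + 11*I*√2)²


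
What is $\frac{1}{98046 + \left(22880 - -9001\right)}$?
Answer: $\frac{1}{129927} \approx 7.6966 \cdot 10^{-6}$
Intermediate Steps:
$\frac{1}{98046 + \left(22880 - -9001\right)} = \frac{1}{98046 + \left(22880 + 9001\right)} = \frac{1}{98046 + 31881} = \frac{1}{129927}$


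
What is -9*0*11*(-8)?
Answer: 0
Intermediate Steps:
-9*0*11*(-8) = -0*(-8) = -9*0 = 0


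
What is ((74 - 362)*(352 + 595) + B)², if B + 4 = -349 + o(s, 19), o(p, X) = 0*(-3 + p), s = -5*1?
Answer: 74577601921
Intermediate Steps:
s = -5
o(p, X) = 0
B = -353 (B = -4 + (-349 + 0) = -4 - 349 = -353)
((74 - 362)*(352 + 595) + B)² = ((74 - 362)*(352 + 595) - 353)² = (-288*947 - 353)² = (-272736 - 353)² = (-273089)² = 74577601921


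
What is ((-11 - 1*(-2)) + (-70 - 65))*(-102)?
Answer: 14688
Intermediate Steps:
((-11 - 1*(-2)) + (-70 - 65))*(-102) = ((-11 + 2) - 135)*(-102) = (-9 - 135)*(-102) = -144*(-102) = 14688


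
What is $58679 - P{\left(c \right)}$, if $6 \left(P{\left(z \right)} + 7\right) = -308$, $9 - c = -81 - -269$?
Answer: $\frac{176212}{3} \approx 58737.0$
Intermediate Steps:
$c = -179$ ($c = 9 - \left(-81 - -269\right) = 9 - \left(-81 + 269\right) = 9 - 188 = -179$)
$P{\left(z \right)} = - \frac{175}{3}$ ($P{\left(z \right)} = -7 + \frac{1}{6} \left(-308\right) = -7 - \frac{154}{3} = - \frac{175}{3}$)
$58679 - P{\left(c \right)} = 58679 - - \frac{175}{3} = 58679 + \frac{175}{3} = \frac{176212}{3}$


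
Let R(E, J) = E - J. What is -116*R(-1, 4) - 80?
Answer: 500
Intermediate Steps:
-116*R(-1, 4) - 80 = -116*(-1 - 1*4) - 80 = -116*(-1 - 4) - 80 = -116*(-5) - 80 = 580 - 80 = 500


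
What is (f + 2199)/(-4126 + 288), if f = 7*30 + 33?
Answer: -1221/1919 ≈ -0.63627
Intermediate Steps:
f = 243 (f = 210 + 33 = 243)
(f + 2199)/(-4126 + 288) = (243 + 2199)/(-4126 + 288) = 2442/(-3838) = 2442*(-1/3838) = -1221/1919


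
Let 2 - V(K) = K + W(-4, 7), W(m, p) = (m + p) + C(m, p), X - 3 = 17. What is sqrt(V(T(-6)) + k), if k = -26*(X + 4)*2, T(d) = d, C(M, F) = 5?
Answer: 4*I*sqrt(78) ≈ 35.327*I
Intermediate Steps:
X = 20 (X = 3 + 17 = 20)
W(m, p) = 5 + m + p (W(m, p) = (m + p) + 5 = 5 + m + p)
V(K) = -6 - K (V(K) = 2 - (K + (5 - 4 + 7)) = 2 - (K + 8) = 2 - (8 + K) = 2 + (-8 - K) = -6 - K)
k = -1248 (k = -26*(20 + 4)*2 = -26*24*2 = -624*2 = -1248)
sqrt(V(T(-6)) + k) = sqrt((-6 - 1*(-6)) - 1248) = sqrt((-6 + 6) - 1248) = sqrt(0 - 1248) = sqrt(-1248) = 4*I*sqrt(78)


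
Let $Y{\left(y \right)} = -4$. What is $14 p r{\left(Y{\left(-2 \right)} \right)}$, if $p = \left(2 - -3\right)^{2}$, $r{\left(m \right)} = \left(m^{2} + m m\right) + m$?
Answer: $9800$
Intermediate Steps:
$r{\left(m \right)} = m + 2 m^{2}$ ($r{\left(m \right)} = \left(m^{2} + m^{2}\right) + m = 2 m^{2} + m = m + 2 m^{2}$)
$p = 25$ ($p = \left(2 + 3\right)^{2} = 5^{2} = 25$)
$14 p r{\left(Y{\left(-2 \right)} \right)} = 14 \cdot 25 \left(- 4 \left(1 + 2 \left(-4\right)\right)\right) = 350 \left(- 4 \left(1 - 8\right)\right) = 350 \left(\left(-4\right) \left(-7\right)\right) = 350 \cdot 28 = 9800$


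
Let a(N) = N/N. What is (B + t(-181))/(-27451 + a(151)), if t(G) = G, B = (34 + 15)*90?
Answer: -4229/27450 ≈ -0.15406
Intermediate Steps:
B = 4410 (B = 49*90 = 4410)
a(N) = 1
(B + t(-181))/(-27451 + a(151)) = (4410 - 181)/(-27451 + 1) = 4229/(-27450) = 4229*(-1/27450) = -4229/27450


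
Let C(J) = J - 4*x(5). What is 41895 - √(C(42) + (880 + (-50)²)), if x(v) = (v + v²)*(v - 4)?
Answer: 41895 - √3302 ≈ 41838.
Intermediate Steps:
x(v) = (-4 + v)*(v + v²) (x(v) = (v + v²)*(-4 + v) = (-4 + v)*(v + v²))
C(J) = -120 + J (C(J) = J - 20*(-4 + 5² - 3*5) = J - 20*(-4 + 25 - 15) = J - 20*6 = J - 4*30 = J - 120 = -120 + J)
41895 - √(C(42) + (880 + (-50)²)) = 41895 - √((-120 + 42) + (880 + (-50)²)) = 41895 - √(-78 + (880 + 2500)) = 41895 - √(-78 + 3380) = 41895 - √3302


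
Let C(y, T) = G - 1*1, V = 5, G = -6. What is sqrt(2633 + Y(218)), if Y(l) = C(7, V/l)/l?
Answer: sqrt(125129166)/218 ≈ 51.312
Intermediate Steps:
C(y, T) = -7 (C(y, T) = -6 - 1*1 = -6 - 1 = -7)
Y(l) = -7/l
sqrt(2633 + Y(218)) = sqrt(2633 - 7/218) = sqrt(573987/218) = sqrt(125129166)/218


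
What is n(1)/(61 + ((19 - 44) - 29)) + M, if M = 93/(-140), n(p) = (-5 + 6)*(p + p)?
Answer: -53/140 ≈ -0.37857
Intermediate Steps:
n(p) = 2*p (n(p) = 1*(2*p) = 2*p)
M = -93/140 (M = 93*(-1/140) = -93/140 ≈ -0.66429)
n(1)/(61 + ((19 - 44) - 29)) + M = (2*1)/(61 + ((19 - 44) - 29)) - 93/140 = 2/(61 + (-25 - 29)) - 93/140 = 2/(61 - 54) - 93/140 = 2/7 - 93/140 = -53/140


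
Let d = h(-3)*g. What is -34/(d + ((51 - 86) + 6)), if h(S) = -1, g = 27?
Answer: 17/28 ≈ 0.60714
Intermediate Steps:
d = -27 (d = -1*27 = -27)
-34/(d + ((51 - 86) + 6)) = -34/(-27 + ((51 - 86) + 6)) = -34/(-27 + (-35 + 6)) = -34/(-27 - 29) = -34/(-56) = -34*(-1/56) = 17/28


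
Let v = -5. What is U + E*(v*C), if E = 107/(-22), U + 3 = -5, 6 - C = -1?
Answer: 3569/22 ≈ 162.23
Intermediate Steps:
C = 7 (C = 6 - 1*(-1) = 6 + 1 = 7)
U = -8 (U = -3 - 5 = -8)
E = -107/22 (E = 107*(-1/22) = -107/22 ≈ -4.8636)
U + E*(v*C) = -8 - (-535)*7/22 = -8 - 107/22*(-35) = -8 + 3745/22 = 3569/22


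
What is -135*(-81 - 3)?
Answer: 11340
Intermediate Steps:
-135*(-81 - 3) = -135*(-84) = 11340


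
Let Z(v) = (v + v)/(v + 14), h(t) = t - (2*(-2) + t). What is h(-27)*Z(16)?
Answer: 64/15 ≈ 4.2667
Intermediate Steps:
h(t) = 4 (h(t) = t - (-4 + t) = t + (4 - t) = 4)
Z(v) = 2*v/(14 + v) (Z(v) = (2*v)/(14 + v) = 2*v/(14 + v))
h(-27)*Z(16) = 4*(2*16/(14 + 16)) = 4*(2*16/30) = 4*(2*16*(1/30)) = 4*(16/15) = 64/15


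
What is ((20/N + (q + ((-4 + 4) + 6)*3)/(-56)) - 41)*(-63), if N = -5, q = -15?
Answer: 22707/8 ≈ 2838.4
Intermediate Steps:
((20/N + (q + ((-4 + 4) + 6)*3)/(-56)) - 41)*(-63) = ((20/(-5) + (-15 + ((-4 + 4) + 6)*3)/(-56)) - 41)*(-63) = ((20*(-1/5) + (-15 + (0 + 6)*3)*(-1/56)) - 41)*(-63) = ((-4 + (-15 + 6*3)*(-1/56)) - 41)*(-63) = ((-4 + (-15 + 18)*(-1/56)) - 41)*(-63) = ((-4 + 3*(-1/56)) - 41)*(-63) = ((-4 - 3/56) - 41)*(-63) = (-227/56 - 41)*(-63) = -2523/56*(-63) = 22707/8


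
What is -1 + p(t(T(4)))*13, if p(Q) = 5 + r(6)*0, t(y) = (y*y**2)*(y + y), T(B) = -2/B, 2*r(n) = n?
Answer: 64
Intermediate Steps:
r(n) = n/2
t(y) = 2*y**4 (t(y) = y**3*(2*y) = 2*y**4)
p(Q) = 5 (p(Q) = 5 + ((1/2)*6)*0 = 5 + 3*0 = 5 + 0 = 5)
-1 + p(t(T(4)))*13 = -1 + 5*13 = -1 + 65 = 64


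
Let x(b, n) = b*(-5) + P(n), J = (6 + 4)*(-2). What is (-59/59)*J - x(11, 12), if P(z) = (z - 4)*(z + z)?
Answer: -117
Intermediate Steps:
J = -20 (J = 10*(-2) = -20)
P(z) = 2*z*(-4 + z) (P(z) = (-4 + z)*(2*z) = 2*z*(-4 + z))
x(b, n) = -5*b + 2*n*(-4 + n) (x(b, n) = b*(-5) + 2*n*(-4 + n) = -5*b + 2*n*(-4 + n))
(-59/59)*J - x(11, 12) = -59/59*(-20) - (-5*11 + 2*12*(-4 + 12)) = -59*1/59*(-20) - (-55 + 2*12*8) = -1*(-20) - (-55 + 192) = 20 - 1*137 = 20 - 137 = -117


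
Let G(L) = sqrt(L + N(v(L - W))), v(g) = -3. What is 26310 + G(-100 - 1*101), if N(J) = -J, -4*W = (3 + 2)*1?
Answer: 26310 + 3*I*sqrt(22) ≈ 26310.0 + 14.071*I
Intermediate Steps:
W = -5/4 (W = -(3 + 2)/4 = -5/4 ≈ -1.2500)
G(L) = sqrt(3 + L) (G(L) = sqrt(L - 1*(-3)) = sqrt(L + 3) = sqrt(3 + L))
26310 + G(-100 - 1*101) = 26310 + sqrt(3 + (-100 - 1*101)) = 26310 + sqrt(3 + (-100 - 101)) = 26310 + sqrt(3 - 201) = 26310 + sqrt(-198) = 26310 + 3*I*sqrt(22)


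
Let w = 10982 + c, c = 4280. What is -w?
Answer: -15262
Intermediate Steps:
w = 15262 (w = 10982 + 4280 = 15262)
-w = -1*15262 = -15262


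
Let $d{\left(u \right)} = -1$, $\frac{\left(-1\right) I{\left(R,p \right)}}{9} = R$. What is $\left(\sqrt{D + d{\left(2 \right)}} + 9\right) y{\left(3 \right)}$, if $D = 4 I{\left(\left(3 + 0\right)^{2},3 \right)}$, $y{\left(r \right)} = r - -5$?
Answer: $72 + 40 i \sqrt{13} \approx 72.0 + 144.22 i$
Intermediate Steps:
$I{\left(R,p \right)} = - 9 R$
$y{\left(r \right)} = 5 + r$ ($y{\left(r \right)} = r + 5 = 5 + r$)
$D = -324$ ($D = 4 \left(- 9 \left(3 + 0\right)^{2}\right) = 4 \left(- 9 \cdot 3^{2}\right) = 4 \left(\left(-9\right) 9\right) = 4 \left(-81\right) = -324$)
$\left(\sqrt{D + d{\left(2 \right)}} + 9\right) y{\left(3 \right)} = \left(\sqrt{-324 - 1} + 9\right) \left(5 + 3\right) = \left(\sqrt{-325} + 9\right) 8 = \left(5 i \sqrt{13} + 9\right) 8 = \left(9 + 5 i \sqrt{13}\right) 8 = 72 + 40 i \sqrt{13}$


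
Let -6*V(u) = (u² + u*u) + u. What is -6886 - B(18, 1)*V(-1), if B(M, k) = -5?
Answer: -41321/6 ≈ -6886.8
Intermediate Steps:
V(u) = -u²/3 - u/6 (V(u) = -((u² + u*u) + u)/6 = -((u² + u²) + u)/6 = -(2*u² + u)/6 = -(u + 2*u²)/6 = -u²/3 - u/6)
-6886 - B(18, 1)*V(-1) = -6886 - (-5)*(-⅙*(-1)*(1 + 2*(-1))) = -6886 - (-5)*(-⅙*(-1)*(1 - 2)) = -6886 - (-5)*(-⅙*(-1)*(-1)) = -6886 - (-5)*(-1)/6 = -6886 - 1*⅚ = -6886 - ⅚ = -41321/6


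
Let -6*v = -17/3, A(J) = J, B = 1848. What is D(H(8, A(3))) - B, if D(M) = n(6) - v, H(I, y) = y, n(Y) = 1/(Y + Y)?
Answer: -66559/36 ≈ -1848.9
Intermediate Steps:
n(Y) = 1/(2*Y)
v = 17/18 (v = -(-17)/(6*3) = -⅙*(-17/3) = 17/18 ≈ 0.94444)
D(M) = -31/36 (D(M) = (½)/6 - 1*17/18 = (½)*(⅙) - 17/18 = 1/12 - 17/18 = -31/36)
D(H(8, A(3))) - B = -31/36 - 1*1848 = -31/36 - 1848 = -66559/36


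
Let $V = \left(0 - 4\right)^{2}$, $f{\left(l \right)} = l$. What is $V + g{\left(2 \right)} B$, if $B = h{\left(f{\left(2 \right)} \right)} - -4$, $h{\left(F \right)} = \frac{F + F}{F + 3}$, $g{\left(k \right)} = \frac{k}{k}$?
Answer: $\frac{104}{5} \approx 20.8$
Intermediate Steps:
$g{\left(k \right)} = 1$
$h{\left(F \right)} = \frac{2 F}{3 + F}$
$B = \frac{24}{5}$ ($B = 2 \cdot 2 \frac{1}{3 + 2} - -4 = 2 \cdot 2 \cdot \frac{1}{5} + 4 = \frac{4}{5} + 4 = \frac{24}{5} \approx 4.8$)
$V = 16$ ($V = \left(-4\right)^{2} = 16$)
$V + g{\left(2 \right)} B = 16 + 1 \cdot \frac{24}{5} = 16 + \frac{24}{5} = \frac{104}{5}$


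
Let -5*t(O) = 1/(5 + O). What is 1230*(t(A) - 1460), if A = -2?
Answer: -1795882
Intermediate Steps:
t(O) = -1/(5*(5 + O))
1230*(t(A) - 1460) = 1230*(-1/(25 + 5*(-2)) - 1460) = 1230*(-1/(25 - 10) - 1460) = 1230*(-1/15 - 1460) = 1230*(-21901/15) = -1795882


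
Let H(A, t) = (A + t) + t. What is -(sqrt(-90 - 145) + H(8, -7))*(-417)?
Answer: -2502 + 417*I*sqrt(235) ≈ -2502.0 + 6392.5*I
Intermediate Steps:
H(A, t) = A + 2*t
-(sqrt(-90 - 145) + H(8, -7))*(-417) = -(sqrt(-90 - 145) + (8 + 2*(-7)))*(-417) = -(sqrt(-235) + (8 - 14))*(-417) = -(I*sqrt(235) - 6)*(-417) = -(-6 + I*sqrt(235))*(-417) = -(2502 - 417*I*sqrt(235)) = -2502 + 417*I*sqrt(235)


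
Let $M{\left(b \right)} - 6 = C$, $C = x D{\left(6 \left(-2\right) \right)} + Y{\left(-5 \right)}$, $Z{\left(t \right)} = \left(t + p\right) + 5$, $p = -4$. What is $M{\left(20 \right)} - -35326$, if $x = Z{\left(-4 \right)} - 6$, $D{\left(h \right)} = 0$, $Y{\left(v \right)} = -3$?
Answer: $35329$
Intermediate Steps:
$Z{\left(t \right)} = 1 + t$ ($Z{\left(t \right)} = \left(t - 4\right) + 5 = \left(-4 + t\right) + 5 = 1 + t$)
$x = -9$ ($x = \left(1 - 4\right) - 6 = -3 - 6 = -9$)
$C = -3$ ($C = \left(-9\right) 0 - 3 = 0 - 3 = -3$)
$M{\left(b \right)} = 3$ ($M{\left(b \right)} = 6 - 3 = 3$)
$M{\left(20 \right)} - -35326 = 3 - -35326 = 3 + 35326 = 35329$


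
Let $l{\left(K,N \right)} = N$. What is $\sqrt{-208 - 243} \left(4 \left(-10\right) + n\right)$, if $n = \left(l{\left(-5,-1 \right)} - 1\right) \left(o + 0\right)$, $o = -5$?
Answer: $- 30 i \sqrt{451} \approx - 637.1 i$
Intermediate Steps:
$n = 10$ ($n = \left(-1 - 1\right) \left(-5 + 0\right) = \left(-2\right) \left(-5\right) = 10$)
$\sqrt{-208 - 243} \left(4 \left(-10\right) + n\right) = \sqrt{-208 - 243} \left(4 \left(-10\right) + 10\right) = \sqrt{-451} \left(-40 + 10\right) = i \sqrt{451} \left(-30\right) = - 30 i \sqrt{451}$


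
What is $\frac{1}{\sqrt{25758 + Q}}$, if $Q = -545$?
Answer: $\frac{\sqrt{25213}}{25213} \approx 0.0062978$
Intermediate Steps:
$\frac{1}{\sqrt{25758 + Q}} = \frac{1}{\sqrt{25758 - 545}} = \frac{1}{\sqrt{25213}} = \frac{\sqrt{25213}}{25213}$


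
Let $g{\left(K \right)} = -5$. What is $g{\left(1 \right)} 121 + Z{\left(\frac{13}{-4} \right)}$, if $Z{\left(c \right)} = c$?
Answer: $- \frac{2433}{4} \approx -608.25$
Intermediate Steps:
$g{\left(1 \right)} 121 + Z{\left(\frac{13}{-4} \right)} = \left(-5\right) 121 + \frac{13}{-4} = -605 + 13 \left(- \frac{1}{4}\right) = -605 - \frac{13}{4} = - \frac{2433}{4}$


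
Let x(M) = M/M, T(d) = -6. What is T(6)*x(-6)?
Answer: -6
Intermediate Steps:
x(M) = 1
T(6)*x(-6) = -6*1 = -6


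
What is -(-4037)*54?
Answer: 217998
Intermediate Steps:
-(-4037)*54 = -1*(-217998) = 217998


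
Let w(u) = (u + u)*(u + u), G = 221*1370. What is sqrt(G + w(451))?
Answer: sqrt(1116374) ≈ 1056.6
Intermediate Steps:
G = 302770
w(u) = 4*u**2 (w(u) = (2*u)*(2*u) = 4*u**2)
sqrt(G + w(451)) = sqrt(302770 + 4*451**2) = sqrt(302770 + 4*203401) = sqrt(302770 + 813604) = sqrt(1116374)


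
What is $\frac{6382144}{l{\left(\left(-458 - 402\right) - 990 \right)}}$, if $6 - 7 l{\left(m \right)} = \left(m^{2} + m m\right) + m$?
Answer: $- \frac{797768}{122199} \approx -6.5284$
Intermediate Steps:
$l{\left(m \right)} = \frac{6}{7} - \frac{2 m^{2}}{7} - \frac{m}{7}$ ($l{\left(m \right)} = \frac{6}{7} - \frac{\left(m^{2} + m m\right) + m}{7} = \frac{6}{7} - \frac{\left(m^{2} + m^{2}\right) + m}{7} = \frac{6}{7} - \frac{2 m^{2} + m}{7} = \frac{6}{7} - \frac{m + 2 m^{2}}{7} = \frac{6}{7} - \left(\frac{m}{7} + \frac{2 m^{2}}{7}\right) = \frac{6}{7} - \frac{2 m^{2}}{7} - \frac{m}{7}$)
$\frac{6382144}{l{\left(\left(-458 - 402\right) - 990 \right)}} = \frac{6382144}{\frac{6}{7} - \frac{2 \left(\left(-458 - 402\right) - 990\right)^{2}}{7} - \frac{\left(-458 - 402\right) - 990}{7}} = \frac{6382144}{\frac{6}{7} - \frac{2 \left(-860 - 990\right)^{2}}{7} - \frac{-860 - 990}{7}} = \frac{6382144}{\frac{6}{7} - \frac{2 \left(-1850\right)^{2}}{7} - - \frac{1850}{7}} = \frac{6382144}{\frac{6}{7} - \frac{6845000}{7} + \frac{1850}{7}} = \frac{6382144}{-977592} = 6382144 \left(- \frac{1}{977592}\right) = - \frac{797768}{122199}$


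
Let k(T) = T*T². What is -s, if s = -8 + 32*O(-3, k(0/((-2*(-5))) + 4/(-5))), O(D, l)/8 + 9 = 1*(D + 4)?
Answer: 2056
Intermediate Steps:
k(T) = T³
O(D, l) = -40 + 8*D (O(D, l) = -72 + 8*(1*(D + 4)) = -72 + 8*(1*(4 + D)) = -72 + 8*(4 + D) = -72 + (32 + 8*D) = -40 + 8*D)
s = -2056 (s = -8 + 32*(-40 + 8*(-3)) = -8 + 32*(-40 - 24) = -8 + 32*(-64) = -8 - 2048 = -2056)
-s = -1*(-2056) = 2056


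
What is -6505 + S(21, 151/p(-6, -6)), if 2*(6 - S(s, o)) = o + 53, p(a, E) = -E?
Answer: -78457/12 ≈ -6538.1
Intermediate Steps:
S(s, o) = -41/2 - o/2 (S(s, o) = 6 - (o + 53)/2 = 6 - (53 + o)/2 = 6 + (-53/2 - o/2) = -41/2 - o/2)
-6505 + S(21, 151/p(-6, -6)) = -6505 + (-41/2 - 151/(2*((-1*(-6))))) = -6505 + (-41/2 - 151/(2*6)) = -6505 + (-41/2 - ½*151/6) = -6505 + (-41/2 - 151/12) = -6505 - 397/12 = -78457/12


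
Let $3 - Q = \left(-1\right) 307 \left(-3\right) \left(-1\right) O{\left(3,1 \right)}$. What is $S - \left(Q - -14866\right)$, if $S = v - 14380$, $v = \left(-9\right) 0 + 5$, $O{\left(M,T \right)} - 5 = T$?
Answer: $-34770$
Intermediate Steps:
$O{\left(M,T \right)} = 5 + T$
$v = 5$ ($v = 0 + 5 = 5$)
$S = -14375$ ($S = 5 - 14380 = -14375$)
$Q = 5529$ ($Q = 3 - \left(-1\right) 307 \left(-3\right) \left(-1\right) \left(5 + 1\right) = 3 - - 307 \cdot 3 \cdot 6 = 3 - \left(-307\right) 18 = 3 - -5526 = 3 + 5526 = 5529$)
$S - \left(Q - -14866\right) = -14375 - \left(5529 - -14866\right) = -14375 - \left(5529 + 14866\right) = -14375 - 20395 = -34770$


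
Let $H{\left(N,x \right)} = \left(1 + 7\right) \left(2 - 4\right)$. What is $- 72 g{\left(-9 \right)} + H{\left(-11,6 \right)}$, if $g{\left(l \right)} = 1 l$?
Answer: $632$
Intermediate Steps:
$g{\left(l \right)} = l$
$H{\left(N,x \right)} = -16$ ($H{\left(N,x \right)} = 8 \left(-2\right) = -16$)
$- 72 g{\left(-9 \right)} + H{\left(-11,6 \right)} = \left(-72\right) \left(-9\right) - 16 = 648 - 16 = 632$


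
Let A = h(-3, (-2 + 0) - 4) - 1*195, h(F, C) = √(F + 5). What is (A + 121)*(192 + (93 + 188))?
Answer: -35002 + 473*√2 ≈ -34333.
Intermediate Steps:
h(F, C) = √(5 + F)
A = -195 + √2 (A = √(5 - 3) - 1*195 = √2 - 195 = -195 + √2 ≈ -193.59)
(A + 121)*(192 + (93 + 188)) = ((-195 + √2) + 121)*(192 + (93 + 188)) = (-74 + √2)*(192 + 281) = (-74 + √2)*473 = -35002 + 473*√2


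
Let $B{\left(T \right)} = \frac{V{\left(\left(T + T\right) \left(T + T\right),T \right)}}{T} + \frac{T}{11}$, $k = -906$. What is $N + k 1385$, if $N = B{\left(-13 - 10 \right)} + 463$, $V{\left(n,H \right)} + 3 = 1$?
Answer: $- \frac{317350298}{253} \approx -1.2543 \cdot 10^{6}$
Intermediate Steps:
$V{\left(n,H \right)} = -2$ ($V{\left(n,H \right)} = -3 + 1 = -2$)
$B{\left(T \right)} = - \frac{2}{T} + \frac{T}{11}$
$N = \frac{116632}{253}$ ($N = \left(- \frac{2}{-13 - 10} + \frac{-13 - 10}{11}\right) + 463 = \left(- \frac{2}{-23} + \frac{1}{11} \left(-23\right)\right) + 463 = \left(\left(-2\right) \left(- \frac{1}{23}\right) - \frac{23}{11}\right) + 463 = \left(\frac{2}{23} - \frac{23}{11}\right) + 463 = - \frac{507}{253} + 463 = \frac{116632}{253} \approx 461.0$)
$N + k 1385 = \frac{116632}{253} - 1254810 = - \frac{317350298}{253}$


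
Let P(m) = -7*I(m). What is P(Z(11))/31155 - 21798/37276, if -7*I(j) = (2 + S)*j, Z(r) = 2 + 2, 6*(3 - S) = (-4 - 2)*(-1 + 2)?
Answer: -113037011/193555630 ≈ -0.58400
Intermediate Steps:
S = 4 (S = 3 - (-4 - 2)*(-1 + 2)/6 = 3 - (-1) = 3 - 1/6*(-6) = 3 + 1 = 4)
Z(r) = 4
I(j) = -6*j/7 (I(j) = -(2 + 4)*j/7 = -6*j/7)
P(m) = 6*m (P(m) = -(-6)*m = 6*m)
P(Z(11))/31155 - 21798/37276 = (6*4)/31155 - 21798/37276 = 24*(1/31155) - 21798*1/37276 = 8/10385 - 10899/18638 = -113037011/193555630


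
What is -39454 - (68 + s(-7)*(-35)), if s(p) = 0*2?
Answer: -39522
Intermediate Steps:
s(p) = 0
-39454 - (68 + s(-7)*(-35)) = -39454 - (68 + 0*(-35)) = -39454 - (68 + 0) = -39454 - 1*68 = -39454 - 68 = -39522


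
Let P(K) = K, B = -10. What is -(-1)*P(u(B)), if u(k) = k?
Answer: -10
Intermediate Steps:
-(-1)*P(u(B)) = -(-1)*(-10) = -1*10 = -10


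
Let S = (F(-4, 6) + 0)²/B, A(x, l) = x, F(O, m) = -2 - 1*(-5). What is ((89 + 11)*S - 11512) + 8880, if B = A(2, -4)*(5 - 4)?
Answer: -2182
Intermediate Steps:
F(O, m) = 3 (F(O, m) = -2 + 5 = 3)
B = 2 (B = 2*(5 - 4) = 2*1 = 2)
S = 9/2 (S = (3 + 0)²/2 = 3²*(½) = 9*(½) = 9/2 ≈ 4.5000)
((89 + 11)*S - 11512) + 8880 = ((89 + 11)*(9/2) - 11512) + 8880 = (100*(9/2) - 11512) + 8880 = (450 - 11512) + 8880 = -11062 + 8880 = -2182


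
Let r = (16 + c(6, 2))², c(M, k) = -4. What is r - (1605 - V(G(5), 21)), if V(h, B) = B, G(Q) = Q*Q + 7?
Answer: -1440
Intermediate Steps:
G(Q) = 7 + Q² (G(Q) = Q² + 7 = 7 + Q²)
r = 144 (r = (16 - 4)² = 12² = 144)
r - (1605 - V(G(5), 21)) = 144 - (1605 - 1*21) = 144 - (1605 - 21) = 144 - 1*1584 = 144 - 1584 = -1440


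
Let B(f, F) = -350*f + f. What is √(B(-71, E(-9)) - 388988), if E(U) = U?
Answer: I*√364209 ≈ 603.5*I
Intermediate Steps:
B(f, F) = -349*f
√(B(-71, E(-9)) - 388988) = √(-349*(-71) - 388988) = √(24779 - 388988) = √(-364209) = I*√364209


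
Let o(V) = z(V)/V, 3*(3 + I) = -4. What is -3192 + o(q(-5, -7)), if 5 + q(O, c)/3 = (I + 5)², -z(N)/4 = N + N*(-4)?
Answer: -3180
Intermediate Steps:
I = -13/3 (I = -3 + (⅓)*(-4) = -3 - 4/3 = -13/3 ≈ -4.3333)
z(N) = 12*N (z(N) = -4*(N + N*(-4)) = -4*(N - 4*N) = -(-12)*N = 12*N)
q(O, c) = -41/3 (q(O, c) = -15 + 3*(-13/3 + 5)² = -15 + 3*(⅔)² = -15 + 3*(4/9) = -15 + 4/3 = -41/3)
o(V) = 12 (o(V) = (12*V)/V = 12)
-3192 + o(q(-5, -7)) = -3192 + 12 = -3180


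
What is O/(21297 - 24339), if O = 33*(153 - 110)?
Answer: -473/1014 ≈ -0.46647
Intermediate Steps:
O = 1419 (O = 33*43 = 1419)
O/(21297 - 24339) = 1419/(21297 - 24339) = 1419/(-3042) = 1419*(-1/3042) = -473/1014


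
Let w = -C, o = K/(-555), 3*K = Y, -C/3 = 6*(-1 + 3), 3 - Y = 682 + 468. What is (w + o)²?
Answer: 2725801/2025 ≈ 1346.1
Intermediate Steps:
Y = -1147 (Y = 3 - (682 + 468) = 3 - 1*1150 = 3 - 1150 = -1147)
C = -36 (C = -18*(-1 + 3) = -18*2 = -3*12 = -36)
K = -1147/3 (K = (⅓)*(-1147) = -1147/3 ≈ -382.33)
o = 31/45 (o = -1147/3/(-555) = -1147/3*(-1/555) = 31/45 ≈ 0.68889)
w = 36 (w = -1*(-36) = 36)
(w + o)² = (36 + 31/45)² = (1651/45)² = 2725801/2025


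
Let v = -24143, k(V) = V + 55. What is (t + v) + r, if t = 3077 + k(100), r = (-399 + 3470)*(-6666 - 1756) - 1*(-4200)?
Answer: -25880673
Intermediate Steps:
k(V) = 55 + V
r = -25859762 (r = 3071*(-8422) + 4200 = -25863962 + 4200 = -25859762)
t = 3232 (t = 3077 + (55 + 100) = 3077 + 155 = 3232)
(t + v) + r = (3232 - 24143) - 25859762 = -20911 - 25859762 = -25880673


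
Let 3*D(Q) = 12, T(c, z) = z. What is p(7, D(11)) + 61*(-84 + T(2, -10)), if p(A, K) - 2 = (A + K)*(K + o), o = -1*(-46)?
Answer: -5182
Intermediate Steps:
o = 46
D(Q) = 4 (D(Q) = (⅓)*12 = 4)
p(A, K) = 2 + (46 + K)*(A + K) (p(A, K) = 2 + (A + K)*(K + 46) = 2 + (A + K)*(46 + K) = 2 + (46 + K)*(A + K))
p(7, D(11)) + 61*(-84 + T(2, -10)) = (2 + 4² + 46*7 + 46*4 + 7*4) + 61*(-84 - 10) = (2 + 16 + 322 + 184 + 28) + 61*(-94) = 552 - 5734 = -5182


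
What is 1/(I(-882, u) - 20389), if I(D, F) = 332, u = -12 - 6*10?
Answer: -1/20057 ≈ -4.9858e-5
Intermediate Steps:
u = -72 (u = -12 - 60 = -72)
1/(I(-882, u) - 20389) = 1/(332 - 20389) = 1/(-20057) = -1/20057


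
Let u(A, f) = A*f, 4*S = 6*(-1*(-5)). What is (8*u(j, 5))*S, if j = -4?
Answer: -1200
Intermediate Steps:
S = 15/2 (S = (6*(-1*(-5)))/4 = (6*5)/4 = (¼)*30 = 15/2 ≈ 7.5000)
(8*u(j, 5))*S = (8*(-4*5))*(15/2) = (8*(-20))*(15/2) = -160*15/2 = -1200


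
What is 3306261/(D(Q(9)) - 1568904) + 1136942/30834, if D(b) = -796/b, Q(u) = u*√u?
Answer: 22704855101485/653082682068 ≈ 34.766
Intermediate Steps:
Q(u) = u^(3/2)
3306261/(D(Q(9)) - 1568904) + 1136942/30834 = 3306261/(-796/(9^(3/2)) - 1568904) + 1136942/30834 = 3306261/(-796/27 - 1568904) + 1136942*(1/30834) = 3306261/(-796*1/27 - 1568904) + 568471/15417 = 3306261/(-796/27 - 1568904) + 568471/15417 = 3306261/(-42361204/27) + 568471/15417 = 3306261*(-27/42361204) + 568471/15417 = -89269047/42361204 + 568471/15417 = 22704855101485/653082682068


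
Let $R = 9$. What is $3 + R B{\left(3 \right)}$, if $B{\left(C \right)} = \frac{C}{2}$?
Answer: $\frac{33}{2} \approx 16.5$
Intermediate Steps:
$B{\left(C \right)} = \frac{C}{2}$ ($B{\left(C \right)} = C \frac{1}{2} = \frac{C}{2}$)
$3 + R B{\left(3 \right)} = 3 + 9 \cdot \frac{1}{2} \cdot 3 = 3 + 9 \cdot \frac{3}{2} = 3 + \frac{27}{2} = \frac{33}{2}$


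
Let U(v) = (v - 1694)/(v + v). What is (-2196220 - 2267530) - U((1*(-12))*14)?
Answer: -107130133/24 ≈ -4.4638e+6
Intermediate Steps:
U(v) = (-1694 + v)/(2*v) (U(v) = (-1694 + v)/((2*v)) = (-1694 + v)*(1/(2*v)) = (-1694 + v)/(2*v))
(-2196220 - 2267530) - U((1*(-12))*14) = (-2196220 - 2267530) - (-1694 + (1*(-12))*14)/(2*((1*(-12))*14)) = -4463750 - (-1694 - 12*14)/(2*((-12*14))) = -4463750 - (-1694 - 168)/(2*(-168)) = -4463750 - (-1)*(-1862)/(2*168) = -4463750 - 1*133/24 = -4463750 - 133/24 = -107130133/24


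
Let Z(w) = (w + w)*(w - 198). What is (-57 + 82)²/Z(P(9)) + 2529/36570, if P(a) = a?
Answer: -1187716/10367595 ≈ -0.11456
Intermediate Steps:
Z(w) = 2*w*(-198 + w) (Z(w) = (2*w)*(-198 + w) = 2*w*(-198 + w))
(-57 + 82)²/Z(P(9)) + 2529/36570 = (-57 + 82)²/((2*9*(-198 + 9))) + 2529/36570 = 25²/((2*9*(-189))) + 2529*(1/36570) = 625/(-3402) + 843/12190 = 625*(-1/3402) + 843/12190 = -625/3402 + 843/12190 = -1187716/10367595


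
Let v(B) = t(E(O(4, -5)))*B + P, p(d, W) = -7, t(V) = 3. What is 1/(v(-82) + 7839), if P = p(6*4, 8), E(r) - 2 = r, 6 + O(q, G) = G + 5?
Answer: 1/7586 ≈ 0.00013182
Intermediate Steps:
O(q, G) = -1 + G (O(q, G) = -6 + (G + 5) = -6 + (5 + G) = -1 + G)
E(r) = 2 + r
P = -7
v(B) = -7 + 3*B (v(B) = 3*B - 7 = -7 + 3*B)
1/(v(-82) + 7839) = 1/((-7 + 3*(-82)) + 7839) = 1/((-7 - 246) + 7839) = 1/(-253 + 7839) = 1/7586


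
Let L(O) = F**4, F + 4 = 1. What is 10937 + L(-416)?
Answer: 11018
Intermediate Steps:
F = -3 (F = -4 + 1 = -3)
L(O) = 81 (L(O) = (-3)**4 = 81)
10937 + L(-416) = 10937 + 81 = 11018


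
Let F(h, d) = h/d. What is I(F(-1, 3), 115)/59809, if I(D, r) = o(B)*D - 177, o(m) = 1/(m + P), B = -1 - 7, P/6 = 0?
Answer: -4247/1435416 ≈ -0.0029587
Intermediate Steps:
P = 0 (P = 6*0 = 0)
B = -8
o(m) = 1/m (o(m) = 1/(m + 0) = 1/m)
I(D, r) = -177 - D/8 (I(D, r) = D/(-8) - 177 = -D/8 - 177 = -177 - D/8)
I(F(-1, 3), 115)/59809 = (-177 - (-1)/(8*3))/59809 = (-177 - (-1)/(8*3))*(1/59809) = (-177 - ⅛*(-⅓))*(1/59809) = (-177 + 1/24)*(1/59809) = -4247/24*1/59809 = -4247/1435416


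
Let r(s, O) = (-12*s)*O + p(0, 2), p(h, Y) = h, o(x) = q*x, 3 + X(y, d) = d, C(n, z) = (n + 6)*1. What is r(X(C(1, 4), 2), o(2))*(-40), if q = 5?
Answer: -4800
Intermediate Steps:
C(n, z) = 6 + n (C(n, z) = (6 + n)*1 = 6 + n)
X(y, d) = -3 + d
o(x) = 5*x
r(s, O) = -12*O*s (r(s, O) = (-12*s)*O + 0 = -12*O*s + 0 = -12*O*s)
r(X(C(1, 4), 2), o(2))*(-40) = -12*5*2*(-3 + 2)*(-40) = -12*10*(-1)*(-40) = 120*(-40) = -4800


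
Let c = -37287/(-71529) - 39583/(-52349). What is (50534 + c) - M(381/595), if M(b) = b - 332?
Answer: 37776288006203073/742653538165 ≈ 50867.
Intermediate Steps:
c = 1594423190/1248157207 (c = -37287*(-1/71529) - 39583*(-1/52349) = 12429/23843 + 39583/52349 = 1594423190/1248157207 ≈ 1.2774)
M(b) = -332 + b
(50534 + c) - M(381/595) = (50534 + 1594423190/1248157207) - (-332 + 381/595) = 63075970721728/1248157207 - (-332 + 381*(1/595)) = 63075970721728/1248157207 - (-332 + 381/595) = 63075970721728/1248157207 - 1*(-197159/595) = 63075970721728/1248157207 + 197159/595 = 37776288006203073/742653538165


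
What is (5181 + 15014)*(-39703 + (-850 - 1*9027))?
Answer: -1001268100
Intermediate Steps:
(5181 + 15014)*(-39703 + (-850 - 1*9027)) = 20195*(-39703 + (-850 - 9027)) = 20195*(-39703 - 9877) = 20195*(-49580) = -1001268100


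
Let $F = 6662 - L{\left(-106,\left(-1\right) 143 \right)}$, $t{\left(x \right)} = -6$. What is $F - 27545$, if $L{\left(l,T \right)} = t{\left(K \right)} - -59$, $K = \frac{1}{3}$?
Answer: $-20936$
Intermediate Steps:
$K = \frac{1}{3} \approx 0.33333$
$L{\left(l,T \right)} = 53$ ($L{\left(l,T \right)} = -6 - -59 = -6 + 59 = 53$)
$F = 6609$ ($F = 6662 - 53 = 6609$)
$F - 27545 = 6609 - 27545 = -20936$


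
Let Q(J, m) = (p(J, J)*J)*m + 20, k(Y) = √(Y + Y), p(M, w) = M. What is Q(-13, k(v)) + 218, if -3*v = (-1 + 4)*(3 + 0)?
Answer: 238 + 169*I*√6 ≈ 238.0 + 413.96*I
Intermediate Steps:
v = -3 (v = -(-1 + 4)*(3 + 0)/3 = -3 ≈ -3.0000)
k(Y) = √2*√Y (k(Y) = √(2*Y) = √2*√Y)
Q(J, m) = 20 + m*J² (Q(J, m) = (J*J)*m + 20 = J²*m + 20 = m*J² + 20 = 20 + m*J²)
Q(-13, k(v)) + 218 = (20 + (√2*√(-3))*(-13)²) + 218 = (20 + (√2*(I*√3))*169) + 218 = (20 + (I*√6)*169) + 218 = (20 + 169*I*√6) + 218 = 238 + 169*I*√6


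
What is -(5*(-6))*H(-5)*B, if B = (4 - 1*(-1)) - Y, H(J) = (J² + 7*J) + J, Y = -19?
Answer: -10800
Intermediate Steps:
H(J) = J² + 8*J
B = 24 (B = (4 - 1*(-1)) - 1*(-19) = (4 + 1) + 19 = 5 + 19 = 24)
-(5*(-6))*H(-5)*B = -(5*(-6))*(-5*(8 - 5))*24 = -(-(-150)*3)*24 = -(-30*(-15))*24 = -450*24 = -1*10800 = -10800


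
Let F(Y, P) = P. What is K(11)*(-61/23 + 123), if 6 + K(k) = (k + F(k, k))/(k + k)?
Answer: -13840/23 ≈ -601.74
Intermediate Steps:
K(k) = -5 (K(k) = -6 + (k + k)/(k + k) = -6 + (2*k)/((2*k)) = -6 + (2*k)*(1/(2*k)) = -6 + 1 = -5)
K(11)*(-61/23 + 123) = -5*(-61/23 + 123) = -5*2768/23 = -13840/23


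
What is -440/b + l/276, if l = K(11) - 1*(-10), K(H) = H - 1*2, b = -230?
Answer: 547/276 ≈ 1.9819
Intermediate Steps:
K(H) = -2 + H (K(H) = H - 2 = -2 + H)
l = 19 (l = (-2 + 11) - 1*(-10) = 9 + 10 = 19)
-440/b + l/276 = -440/(-230) + 19/276 = -440*(-1/230) + 19*(1/276) = 44/23 + 19/276 = 547/276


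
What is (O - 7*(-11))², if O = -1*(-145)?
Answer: 49284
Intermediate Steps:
O = 145
(O - 7*(-11))² = (145 - 7*(-11))² = (145 + 77)² = 222² = 49284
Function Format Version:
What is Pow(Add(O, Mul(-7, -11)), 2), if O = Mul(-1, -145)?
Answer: 49284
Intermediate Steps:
O = 145
Pow(Add(O, Mul(-7, -11)), 2) = Pow(Add(145, Mul(-7, -11)), 2) = Pow(Add(145, 77), 2) = Pow(222, 2) = 49284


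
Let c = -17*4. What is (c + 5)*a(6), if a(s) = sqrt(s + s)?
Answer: -126*sqrt(3) ≈ -218.24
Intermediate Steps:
a(s) = sqrt(2)*sqrt(s) (a(s) = sqrt(2*s) = sqrt(2)*sqrt(s))
c = -68
(c + 5)*a(6) = (-68 + 5)*(sqrt(2)*sqrt(6)) = -126*sqrt(3)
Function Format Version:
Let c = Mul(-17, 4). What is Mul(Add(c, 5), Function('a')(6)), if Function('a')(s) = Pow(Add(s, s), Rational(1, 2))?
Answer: Mul(-126, Pow(3, Rational(1, 2))) ≈ -218.24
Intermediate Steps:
Function('a')(s) = Mul(Pow(2, Rational(1, 2)), Pow(s, Rational(1, 2))) (Function('a')(s) = Pow(Mul(2, s), Rational(1, 2)) = Mul(Pow(2, Rational(1, 2)), Pow(s, Rational(1, 2))))
c = -68
Mul(Add(c, 5), Function('a')(6)) = Mul(Add(-68, 5), Mul(Pow(2, Rational(1, 2)), Pow(6, Rational(1, 2)))) = Mul(-63, Mul(2, Pow(3, Rational(1, 2)))) = Mul(-126, Pow(3, Rational(1, 2)))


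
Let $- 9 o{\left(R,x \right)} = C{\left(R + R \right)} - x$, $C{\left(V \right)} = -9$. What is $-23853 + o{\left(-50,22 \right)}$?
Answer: $- \frac{214646}{9} \approx -23850.0$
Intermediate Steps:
$o{\left(R,x \right)} = 1 + \frac{x}{9}$ ($o{\left(R,x \right)} = - \frac{-9 - x}{9} = 1 + \frac{x}{9}$)
$-23853 + o{\left(-50,22 \right)} = -23853 + \left(1 + \frac{1}{9} \cdot 22\right) = -23853 + \left(1 + \frac{22}{9}\right) = -23853 + \frac{31}{9} = - \frac{214646}{9}$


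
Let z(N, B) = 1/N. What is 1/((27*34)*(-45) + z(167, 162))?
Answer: -167/6898769 ≈ -2.4207e-5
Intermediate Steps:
1/((27*34)*(-45) + z(167, 162)) = 1/((27*34)*(-45) + 1/167) = 1/(918*(-45) + 1/167) = 1/(-41310 + 1/167) = 1/(-6898769/167) = -167/6898769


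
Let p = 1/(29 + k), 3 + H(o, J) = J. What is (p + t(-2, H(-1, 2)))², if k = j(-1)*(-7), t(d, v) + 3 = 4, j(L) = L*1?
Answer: 1369/1296 ≈ 1.0563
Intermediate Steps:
j(L) = L
H(o, J) = -3 + J
t(d, v) = 1 (t(d, v) = -3 + 4 = 1)
k = 7 (k = -1*(-7) = 7)
p = 1/36 (p = 1/(29 + 7) = 1/36 ≈ 0.027778)
(p + t(-2, H(-1, 2)))² = (1/36 + 1)² = (37/36)² = 1369/1296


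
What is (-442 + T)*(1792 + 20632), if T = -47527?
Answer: -1075656856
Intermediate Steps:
(-442 + T)*(1792 + 20632) = (-442 - 47527)*(1792 + 20632) = -47969*22424 = -1075656856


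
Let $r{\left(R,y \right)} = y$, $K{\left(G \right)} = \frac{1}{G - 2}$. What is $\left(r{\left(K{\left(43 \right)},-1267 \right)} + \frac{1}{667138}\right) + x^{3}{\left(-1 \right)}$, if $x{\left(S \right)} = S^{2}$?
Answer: $- \frac{844596707}{667138} \approx -1266.0$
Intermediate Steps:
$K{\left(G \right)} = \frac{1}{-2 + G}$
$\left(r{\left(K{\left(43 \right)},-1267 \right)} + \frac{1}{667138}\right) + x^{3}{\left(-1 \right)} = \left(-1267 + \frac{1}{667138}\right) + \left(\left(-1\right)^{2}\right)^{3} = \left(-1267 + \frac{1}{667138}\right) + 1^{3} = - \frac{845263845}{667138} + 1 = - \frac{844596707}{667138}$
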